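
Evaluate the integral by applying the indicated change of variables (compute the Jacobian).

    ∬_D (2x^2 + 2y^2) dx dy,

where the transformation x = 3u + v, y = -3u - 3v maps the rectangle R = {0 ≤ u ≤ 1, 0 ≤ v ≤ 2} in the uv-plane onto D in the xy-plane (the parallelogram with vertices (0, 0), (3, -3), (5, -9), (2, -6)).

Compute the Jacobian determinant of (x, y) with respect to (u, v):

    ∂(x,y)/∂(u,v) = | 3  1 | = (3)(-3) - (1)(-3) = -6.
                   | -3  -3 |

Its absolute value is |J| = 6 (the area scaling factor).

Substituting x = 3u + v, y = -3u - 3v into the integrand,

    2x^2 + 2y^2 → 36u^2 + 48u v + 20v^2,

so the integral becomes

    ∬_R (36u^2 + 48u v + 20v^2) · |J| du dv = ∫_0^1 ∫_0^2 (216u^2 + 288u v + 120v^2) dv du.

Inner (v): 432u^2 + 576u + 320.
Outer (u): 752.

Therefore ∬_D (2x^2 + 2y^2) dx dy = 752.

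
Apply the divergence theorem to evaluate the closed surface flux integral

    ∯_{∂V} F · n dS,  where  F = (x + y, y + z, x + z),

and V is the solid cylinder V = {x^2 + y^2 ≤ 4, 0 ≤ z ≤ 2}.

By the divergence theorem,

    ∯_{∂V} F · n dS = ∭_V (∇ · F) dV.

Compute the divergence:
    ∇ · F = ∂F_x/∂x + ∂F_y/∂y + ∂F_z/∂z = 1 + 1 + 1 = 3.

In cylindrical coordinates, x = r cos(θ), y = r sin(θ), z = z, dV = r dr dθ dz, with 0 ≤ r ≤ 2, 0 ≤ θ ≤ 2π, 0 ≤ z ≤ 2.

The integrand, after substitution and multiplying by the volume element, becomes (3) · r, so

    ∭_V (∇·F) dV = ∫_0^{2π} ∫_0^{2} ∫_0^{2} (3) · r dz dr dθ.

Inner (z from 0 to 2): 6r.
Middle (r from 0 to 2): 12.
Outer (θ from 0 to 2π): 24π.

Therefore ∯_{∂V} F · n dS = 24π.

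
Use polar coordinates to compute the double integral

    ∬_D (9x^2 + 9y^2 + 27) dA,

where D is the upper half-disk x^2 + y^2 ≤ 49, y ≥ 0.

The region D is 0 ≤ r ≤ 7, 0 ≤ θ ≤ π in polar coordinates, where x = r cos(θ), y = r sin(θ), and dA = r dr dθ.

Under the substitution, the integrand becomes 9r^2 + 27, so

    ∬_D (9x^2 + 9y^2 + 27) dA = ∫_{0}^{π} ∫_{0}^{7} (9r^2 + 27) · r dr dθ.

Inner integral (in r): ∫_{0}^{7} (9r^2 + 27) · r dr = 24255/4.

Outer integral (in θ): ∫_{0}^{π} (24255/4) dθ = 24255π/4.

Therefore ∬_D (9x^2 + 9y^2 + 27) dA = 24255π/4.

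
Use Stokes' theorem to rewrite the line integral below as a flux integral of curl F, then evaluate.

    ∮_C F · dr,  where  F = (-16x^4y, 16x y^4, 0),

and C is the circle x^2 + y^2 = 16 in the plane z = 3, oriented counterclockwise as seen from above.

Let S be the flat disk x^2 + y^2 ≤ 16 in the plane z = 3, with upward unit normal n̂ = ẑ. By Stokes' theorem,

    ∮_C F · dr = ∬_S (∇ × F) · n̂ dS = ∬_D (curl F)_z dA,

where D is the disk x^2 + y^2 ≤ 16.

Compute the curl of F = (-16x^4y, 16x y^4, 0):
    (∇ × F)_x = ∂F_z/∂y - ∂F_y/∂z = 0,
    (∇ × F)_y = ∂F_x/∂z - ∂F_z/∂x = 0,
    (∇ × F)_z = ∂F_y/∂x - ∂F_x/∂y = 16x^4 + 16y^4.

On z = 3, (curl F)_z = 16x^4 + 16y^4.

Convert to polar (x = r cos θ, y = r sin θ, dA = r dr dθ); the integrand becomes 16r^4(sin(θ)^4 + cos(θ)^4), so

    ∬_D (curl F)_z dA = ∫_0^{2π} ∫_0^{4} (16r^4(sin(θ)^4 + cos(θ)^4)) · r dr dθ.

Inner (r from 0 to 4): 32768sin(θ)^4/3 + 32768cos(θ)^4/3.
Outer (θ from 0 to 2π): 16384π.

Therefore ∮_C F · dr = 16384π.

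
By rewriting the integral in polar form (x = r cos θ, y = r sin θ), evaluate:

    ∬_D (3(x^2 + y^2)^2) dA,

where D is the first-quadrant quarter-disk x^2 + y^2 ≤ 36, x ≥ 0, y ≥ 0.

The region D is 0 ≤ r ≤ 6, 0 ≤ θ ≤ π/2 in polar coordinates, where x = r cos(θ), y = r sin(θ), and dA = r dr dθ.

Under the substitution, the integrand becomes 3r^4, so

    ∬_D (3(x^2 + y^2)^2) dA = ∫_{0}^{π/2} ∫_{0}^{6} (3r^4) · r dr dθ.

Inner integral (in r): ∫_{0}^{6} (3r^4) · r dr = 23328.

Outer integral (in θ): ∫_{0}^{π/2} (23328) dθ = 11664π.

Therefore ∬_D (3(x^2 + y^2)^2) dA = 11664π.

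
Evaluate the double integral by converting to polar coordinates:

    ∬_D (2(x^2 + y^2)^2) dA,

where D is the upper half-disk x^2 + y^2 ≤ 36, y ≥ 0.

The region D is 0 ≤ r ≤ 6, 0 ≤ θ ≤ π in polar coordinates, where x = r cos(θ), y = r sin(θ), and dA = r dr dθ.

Under the substitution, the integrand becomes 2r^4, so

    ∬_D (2(x^2 + y^2)^2) dA = ∫_{0}^{π} ∫_{0}^{6} (2r^4) · r dr dθ.

Inner integral (in r): ∫_{0}^{6} (2r^4) · r dr = 15552.

Outer integral (in θ): ∫_{0}^{π} (15552) dθ = 15552π.

Therefore ∬_D (2(x^2 + y^2)^2) dA = 15552π.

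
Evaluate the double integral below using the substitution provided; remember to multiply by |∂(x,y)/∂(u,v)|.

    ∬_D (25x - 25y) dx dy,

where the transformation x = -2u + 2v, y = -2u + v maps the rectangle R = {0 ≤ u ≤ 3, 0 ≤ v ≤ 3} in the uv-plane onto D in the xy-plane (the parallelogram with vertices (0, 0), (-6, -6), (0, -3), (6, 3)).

Compute the Jacobian determinant of (x, y) with respect to (u, v):

    ∂(x,y)/∂(u,v) = | -2  2 | = (-2)(1) - (2)(-2) = 2.
                   | -2  1 |

Its absolute value is |J| = 2 (the area scaling factor).

Substituting x = -2u + 2v, y = -2u + v into the integrand,

    25x - 25y → 25v,

so the integral becomes

    ∬_R (25v) · |J| du dv = ∫_0^3 ∫_0^3 (50v) dv du.

Inner (v): 225.
Outer (u): 675.

Therefore ∬_D (25x - 25y) dx dy = 675.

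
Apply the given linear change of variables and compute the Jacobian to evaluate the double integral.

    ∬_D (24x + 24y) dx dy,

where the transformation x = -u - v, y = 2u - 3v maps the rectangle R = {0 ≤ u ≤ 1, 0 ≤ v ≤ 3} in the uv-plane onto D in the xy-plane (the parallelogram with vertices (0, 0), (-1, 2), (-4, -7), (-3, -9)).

Compute the Jacobian determinant of (x, y) with respect to (u, v):

    ∂(x,y)/∂(u,v) = | -1  -1 | = (-1)(-3) - (-1)(2) = 5.
                   | 2  -3 |

Its absolute value is |J| = 5 (the area scaling factor).

Substituting x = -u - v, y = 2u - 3v into the integrand,

    24x + 24y → 24u - 96v,

so the integral becomes

    ∬_R (24u - 96v) · |J| du dv = ∫_0^1 ∫_0^3 (120u - 480v) dv du.

Inner (v): 360u - 2160.
Outer (u): -1980.

Therefore ∬_D (24x + 24y) dx dy = -1980.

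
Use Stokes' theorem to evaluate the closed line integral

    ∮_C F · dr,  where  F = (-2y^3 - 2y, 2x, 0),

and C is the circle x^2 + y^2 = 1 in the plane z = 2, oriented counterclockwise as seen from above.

Let S be the flat disk x^2 + y^2 ≤ 1 in the plane z = 2, with upward unit normal n̂ = ẑ. By Stokes' theorem,

    ∮_C F · dr = ∬_S (∇ × F) · n̂ dS = ∬_D (curl F)_z dA,

where D is the disk x^2 + y^2 ≤ 1.

Compute the curl of F = (-2y^3 - 2y, 2x, 0):
    (∇ × F)_x = ∂F_z/∂y - ∂F_y/∂z = 0,
    (∇ × F)_y = ∂F_x/∂z - ∂F_z/∂x = 0,
    (∇ × F)_z = ∂F_y/∂x - ∂F_x/∂y = 6y^2 + 4.

On z = 2, (curl F)_z = 6y^2 + 4.

Convert to polar (x = r cos θ, y = r sin θ, dA = r dr dθ); the integrand becomes 6r^2sin(θ)^2 + 4, so

    ∬_D (curl F)_z dA = ∫_0^{2π} ∫_0^{1} (6r^2sin(θ)^2 + 4) · r dr dθ.

Inner (r from 0 to 1): 3sin(θ)^2/2 + 2.
Outer (θ from 0 to 2π): 11π/2.

Therefore ∮_C F · dr = 11π/2.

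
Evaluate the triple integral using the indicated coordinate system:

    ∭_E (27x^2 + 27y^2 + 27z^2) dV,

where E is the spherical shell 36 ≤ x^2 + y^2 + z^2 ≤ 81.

In spherical coordinates, x = ρ sin(φ) cos(θ), y = ρ sin(φ) sin(θ), z = ρ cos(φ), and dV = ρ^2 sin(φ) dρ dφ dθ.

The integrand becomes 27ρ^2, so

    ∭_E (27x^2 + 27y^2 + 27z^2) dV = ∫_{0}^{2π} ∫_{0}^{π} ∫_{6}^{9} (27ρ^2) · ρ^2 sin(φ) dρ dφ dθ.

Inner (ρ): 1384371sin(φ)/5.
Middle (φ): 2768742/5.
Outer (θ): 5537484π/5.

Therefore the triple integral equals 5537484π/5.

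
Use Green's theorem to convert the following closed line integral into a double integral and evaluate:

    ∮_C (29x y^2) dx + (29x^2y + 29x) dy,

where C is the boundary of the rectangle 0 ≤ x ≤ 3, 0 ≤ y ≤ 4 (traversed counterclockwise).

Green's theorem converts the closed line integral into a double integral over the enclosed region D:

    ∮_C P dx + Q dy = ∬_D (∂Q/∂x - ∂P/∂y) dA.

Here P = 29x y^2, Q = 29x^2y + 29x, so

    ∂Q/∂x = 58x y + 29,    ∂P/∂y = 58x y,
    ∂Q/∂x - ∂P/∂y = 29.

D is the region 0 ≤ x ≤ 3, 0 ≤ y ≤ 4. Evaluating the double integral:

    ∬_D (29) dA = ∫_0^{3} ∫_0^{4} (29) dy dx.

Inner (y from 0 to 4): 116.
Outer (x from 0 to 3): 348.

Therefore ∮_C P dx + Q dy = 348.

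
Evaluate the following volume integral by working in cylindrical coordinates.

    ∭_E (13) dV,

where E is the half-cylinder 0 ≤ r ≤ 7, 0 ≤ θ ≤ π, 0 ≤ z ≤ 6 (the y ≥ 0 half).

In cylindrical coordinates, x = r cos(θ), y = r sin(θ), z = z, and dV = r dr dθ dz.

The integrand becomes 13, so

    ∭_E (13) dV = ∫_{0}^{π} ∫_{0}^{7} ∫_{0}^{6} (13) · r dz dr dθ.

Inner (z): 78r.
Middle (r from 0 to 7): 1911.
Outer (θ): 1911π.

Therefore the triple integral equals 1911π.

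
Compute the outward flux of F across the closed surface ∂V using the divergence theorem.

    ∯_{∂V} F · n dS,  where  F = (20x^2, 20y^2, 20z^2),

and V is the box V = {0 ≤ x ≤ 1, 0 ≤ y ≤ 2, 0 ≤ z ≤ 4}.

By the divergence theorem,

    ∯_{∂V} F · n dS = ∭_V (∇ · F) dV.

Compute the divergence:
    ∇ · F = ∂F_x/∂x + ∂F_y/∂y + ∂F_z/∂z = 40x + 40y + 40z.

V is a rectangular box, so dV = dx dy dz with 0 ≤ x ≤ 1, 0 ≤ y ≤ 2, 0 ≤ z ≤ 4.

Integrate (40x + 40y + 40z) over V as an iterated integral:

    ∭_V (∇·F) dV = ∫_0^{1} ∫_0^{2} ∫_0^{4} (40x + 40y + 40z) dz dy dx.

Inner (z from 0 to 4): 160x + 160y + 320.
Middle (y from 0 to 2): 320x + 960.
Outer (x from 0 to 1): 1120.

Therefore ∯_{∂V} F · n dS = 1120.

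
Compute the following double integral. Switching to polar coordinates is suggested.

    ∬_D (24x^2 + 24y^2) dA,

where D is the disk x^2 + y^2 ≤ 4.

The region D is 0 ≤ r ≤ 2, 0 ≤ θ ≤ 2π in polar coordinates, where x = r cos(θ), y = r sin(θ), and dA = r dr dθ.

Under the substitution, the integrand becomes 24r^2, so

    ∬_D (24x^2 + 24y^2) dA = ∫_{0}^{2π} ∫_{0}^{2} (24r^2) · r dr dθ.

Inner integral (in r): ∫_{0}^{2} (24r^2) · r dr = 96.

Outer integral (in θ): ∫_{0}^{2π} (96) dθ = 192π.

Therefore ∬_D (24x^2 + 24y^2) dA = 192π.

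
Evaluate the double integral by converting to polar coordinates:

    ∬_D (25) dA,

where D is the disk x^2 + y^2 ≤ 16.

The region D is 0 ≤ r ≤ 4, 0 ≤ θ ≤ 2π in polar coordinates, where x = r cos(θ), y = r sin(θ), and dA = r dr dθ.

Under the substitution, the integrand becomes 25, so

    ∬_D (25) dA = ∫_{0}^{2π} ∫_{0}^{4} (25) · r dr dθ.

Inner integral (in r): ∫_{0}^{4} (25) · r dr = 200.

Outer integral (in θ): ∫_{0}^{2π} (200) dθ = 400π.

Therefore ∬_D (25) dA = 400π.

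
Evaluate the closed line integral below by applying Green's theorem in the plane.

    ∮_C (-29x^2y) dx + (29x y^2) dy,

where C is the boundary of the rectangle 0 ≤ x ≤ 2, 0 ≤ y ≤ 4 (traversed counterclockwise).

Green's theorem converts the closed line integral into a double integral over the enclosed region D:

    ∮_C P dx + Q dy = ∬_D (∂Q/∂x - ∂P/∂y) dA.

Here P = -29x^2y, Q = 29x y^2, so

    ∂Q/∂x = 29y^2,    ∂P/∂y = -29x^2,
    ∂Q/∂x - ∂P/∂y = 29x^2 + 29y^2.

D is the region 0 ≤ x ≤ 2, 0 ≤ y ≤ 4. Evaluating the double integral:

    ∬_D (29x^2 + 29y^2) dA = ∫_0^{2} ∫_0^{4} (29x^2 + 29y^2) dy dx.

Inner (y from 0 to 4): 116x^2 + 1856/3.
Outer (x from 0 to 2): 4640/3.

Therefore ∮_C P dx + Q dy = 4640/3.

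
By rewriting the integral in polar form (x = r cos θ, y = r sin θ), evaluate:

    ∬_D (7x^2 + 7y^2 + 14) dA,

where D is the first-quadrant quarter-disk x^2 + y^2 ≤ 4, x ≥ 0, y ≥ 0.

The region D is 0 ≤ r ≤ 2, 0 ≤ θ ≤ π/2 in polar coordinates, where x = r cos(θ), y = r sin(θ), and dA = r dr dθ.

Under the substitution, the integrand becomes 7r^2 + 14, so

    ∬_D (7x^2 + 7y^2 + 14) dA = ∫_{0}^{π/2} ∫_{0}^{2} (7r^2 + 14) · r dr dθ.

Inner integral (in r): ∫_{0}^{2} (7r^2 + 14) · r dr = 56.

Outer integral (in θ): ∫_{0}^{π/2} (56) dθ = 28π.

Therefore ∬_D (7x^2 + 7y^2 + 14) dA = 28π.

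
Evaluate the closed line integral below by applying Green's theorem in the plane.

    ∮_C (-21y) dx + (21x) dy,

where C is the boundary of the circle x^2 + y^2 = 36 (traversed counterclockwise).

Green's theorem converts the closed line integral into a double integral over the enclosed region D:

    ∮_C P dx + Q dy = ∬_D (∂Q/∂x - ∂P/∂y) dA.

Here P = -21y, Q = 21x, so

    ∂Q/∂x = 21,    ∂P/∂y = -21,
    ∂Q/∂x - ∂P/∂y = 42.

D is the region x^2 + y^2 ≤ 36. Evaluating the double integral:

In polar coordinates (x = r cos θ, y = r sin θ, dA = r dr dθ) the integrand becomes 42, so

    ∬_D (42) dA = ∫_0^{2π} ∫_0^{6} (42) · r dr dθ.

Inner (r from 0 to 6): 756.
Outer (θ from 0 to 2π): 1512π.

Therefore ∮_C P dx + Q dy = 1512π.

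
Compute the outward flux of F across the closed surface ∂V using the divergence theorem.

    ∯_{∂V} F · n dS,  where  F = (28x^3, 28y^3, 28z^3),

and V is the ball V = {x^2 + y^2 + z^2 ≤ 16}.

By the divergence theorem,

    ∯_{∂V} F · n dS = ∭_V (∇ · F) dV.

Compute the divergence:
    ∇ · F = ∂F_x/∂x + ∂F_y/∂y + ∂F_z/∂z = 84x^2 + 84y^2 + 84z^2.

In spherical coordinates, x = ρ sin(φ) cos(θ), y = ρ sin(φ) sin(θ), z = ρ cos(φ), dV = ρ^2 sin(φ) dρ dφ dθ, with 0 ≤ ρ ≤ 4, 0 ≤ φ ≤ π, 0 ≤ θ ≤ 2π.

The integrand, after substitution and multiplying by the volume element, becomes (84ρ^2) · ρ^2 sin(φ), so

    ∭_V (∇·F) dV = ∫_0^{2π} ∫_0^{π} ∫_0^{4} (84ρ^2) · ρ^2 sin(φ) dρ dφ dθ.

Inner (ρ from 0 to 4): 86016sin(φ)/5.
Middle (φ from 0 to π): 172032/5.
Outer (θ from 0 to 2π): 344064π/5.

Therefore ∯_{∂V} F · n dS = 344064π/5.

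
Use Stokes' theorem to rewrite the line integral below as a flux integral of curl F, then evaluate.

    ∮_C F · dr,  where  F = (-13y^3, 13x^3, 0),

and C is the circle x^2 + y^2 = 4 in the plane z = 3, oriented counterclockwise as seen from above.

Let S be the flat disk x^2 + y^2 ≤ 4 in the plane z = 3, with upward unit normal n̂ = ẑ. By Stokes' theorem,

    ∮_C F · dr = ∬_S (∇ × F) · n̂ dS = ∬_D (curl F)_z dA,

where D is the disk x^2 + y^2 ≤ 4.

Compute the curl of F = (-13y^3, 13x^3, 0):
    (∇ × F)_x = ∂F_z/∂y - ∂F_y/∂z = 0,
    (∇ × F)_y = ∂F_x/∂z - ∂F_z/∂x = 0,
    (∇ × F)_z = ∂F_y/∂x - ∂F_x/∂y = 39x^2 + 39y^2.

On z = 3, (curl F)_z = 39x^2 + 39y^2.

Convert to polar (x = r cos θ, y = r sin θ, dA = r dr dθ); the integrand becomes 39r^2, so

    ∬_D (curl F)_z dA = ∫_0^{2π} ∫_0^{2} (39r^2) · r dr dθ.

Inner (r from 0 to 2): 156.
Outer (θ from 0 to 2π): 312π.

Therefore ∮_C F · dr = 312π.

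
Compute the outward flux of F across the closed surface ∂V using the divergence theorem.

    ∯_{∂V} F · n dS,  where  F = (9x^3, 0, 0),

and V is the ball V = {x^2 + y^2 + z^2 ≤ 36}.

By the divergence theorem,

    ∯_{∂V} F · n dS = ∭_V (∇ · F) dV.

Compute the divergence:
    ∇ · F = ∂F_x/∂x + ∂F_y/∂y + ∂F_z/∂z = 27x^2 + 0 + 0 = 27x^2.

In spherical coordinates, x = ρ sin(φ) cos(θ), y = ρ sin(φ) sin(θ), z = ρ cos(φ), dV = ρ^2 sin(φ) dρ dφ dθ, with 0 ≤ ρ ≤ 6, 0 ≤ φ ≤ π, 0 ≤ θ ≤ 2π.

The integrand, after substitution and multiplying by the volume element, becomes (27ρ^2sin(φ)^2cos(θ)^2) · ρ^2 sin(φ), so

    ∭_V (∇·F) dV = ∫_0^{2π} ∫_0^{π} ∫_0^{6} (27ρ^2sin(φ)^2cos(θ)^2) · ρ^2 sin(φ) dρ dφ dθ.

Inner (ρ from 0 to 6): 209952sin(φ)^3cos(θ)^2/5.
Middle (φ from 0 to π): 279936cos(θ)^2/5.
Outer (θ from 0 to 2π): 279936π/5.

Therefore ∯_{∂V} F · n dS = 279936π/5.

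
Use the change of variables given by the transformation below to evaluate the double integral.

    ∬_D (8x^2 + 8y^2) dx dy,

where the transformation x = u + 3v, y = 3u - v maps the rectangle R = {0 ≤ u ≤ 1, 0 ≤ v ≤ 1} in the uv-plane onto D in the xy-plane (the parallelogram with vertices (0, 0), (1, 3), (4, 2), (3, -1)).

Compute the Jacobian determinant of (x, y) with respect to (u, v):

    ∂(x,y)/∂(u,v) = | 1  3 | = (1)(-1) - (3)(3) = -10.
                   | 3  -1 |

Its absolute value is |J| = 10 (the area scaling factor).

Substituting x = u + 3v, y = 3u - v into the integrand,

    8x^2 + 8y^2 → 80u^2 + 80v^2,

so the integral becomes

    ∬_R (80u^2 + 80v^2) · |J| du dv = ∫_0^1 ∫_0^1 (800u^2 + 800v^2) dv du.

Inner (v): 800u^2 + 800/3.
Outer (u): 1600/3.

Therefore ∬_D (8x^2 + 8y^2) dx dy = 1600/3.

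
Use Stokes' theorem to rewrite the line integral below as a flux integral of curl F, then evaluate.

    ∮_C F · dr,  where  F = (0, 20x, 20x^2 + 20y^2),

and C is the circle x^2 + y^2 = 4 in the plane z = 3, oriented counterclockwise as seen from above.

Let S be the flat disk x^2 + y^2 ≤ 4 in the plane z = 3, with upward unit normal n̂ = ẑ. By Stokes' theorem,

    ∮_C F · dr = ∬_S (∇ × F) · n̂ dS = ∬_D (curl F)_z dA,

where D is the disk x^2 + y^2 ≤ 4.

Compute the curl of F = (0, 20x, 20x^2 + 20y^2):
    (∇ × F)_x = ∂F_z/∂y - ∂F_y/∂z = 40y,
    (∇ × F)_y = ∂F_x/∂z - ∂F_z/∂x = -40x,
    (∇ × F)_z = ∂F_y/∂x - ∂F_x/∂y = 20.

On z = 3, (curl F)_z = 20.

Convert to polar (x = r cos θ, y = r sin θ, dA = r dr dθ); the integrand becomes 20, so

    ∬_D (curl F)_z dA = ∫_0^{2π} ∫_0^{2} (20) · r dr dθ.

Inner (r from 0 to 2): 40.
Outer (θ from 0 to 2π): 80π.

Therefore ∮_C F · dr = 80π.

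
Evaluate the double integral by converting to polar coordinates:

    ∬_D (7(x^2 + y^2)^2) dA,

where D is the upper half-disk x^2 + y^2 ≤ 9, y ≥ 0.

The region D is 0 ≤ r ≤ 3, 0 ≤ θ ≤ π in polar coordinates, where x = r cos(θ), y = r sin(θ), and dA = r dr dθ.

Under the substitution, the integrand becomes 7r^4, so

    ∬_D (7(x^2 + y^2)^2) dA = ∫_{0}^{π} ∫_{0}^{3} (7r^4) · r dr dθ.

Inner integral (in r): ∫_{0}^{3} (7r^4) · r dr = 1701/2.

Outer integral (in θ): ∫_{0}^{π} (1701/2) dθ = 1701π/2.

Therefore ∬_D (7(x^2 + y^2)^2) dA = 1701π/2.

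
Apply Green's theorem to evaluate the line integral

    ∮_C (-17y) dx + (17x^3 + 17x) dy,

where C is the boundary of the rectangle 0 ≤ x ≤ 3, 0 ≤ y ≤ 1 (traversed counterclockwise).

Green's theorem converts the closed line integral into a double integral over the enclosed region D:

    ∮_C P dx + Q dy = ∬_D (∂Q/∂x - ∂P/∂y) dA.

Here P = -17y, Q = 17x^3 + 17x, so

    ∂Q/∂x = 51x^2 + 17,    ∂P/∂y = -17,
    ∂Q/∂x - ∂P/∂y = 51x^2 + 34.

D is the region 0 ≤ x ≤ 3, 0 ≤ y ≤ 1. Evaluating the double integral:

    ∬_D (51x^2 + 34) dA = ∫_0^{3} ∫_0^{1} (51x^2 + 34) dy dx.

Inner (y from 0 to 1): 51x^2 + 34.
Outer (x from 0 to 3): 561.

Therefore ∮_C P dx + Q dy = 561.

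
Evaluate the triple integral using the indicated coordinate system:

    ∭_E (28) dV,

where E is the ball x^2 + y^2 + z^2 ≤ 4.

In spherical coordinates, x = ρ sin(φ) cos(θ), y = ρ sin(φ) sin(θ), z = ρ cos(φ), and dV = ρ^2 sin(φ) dρ dφ dθ.

The integrand becomes 28, so

    ∭_E (28) dV = ∫_{0}^{2π} ∫_{0}^{π} ∫_{0}^{2} (28) · ρ^2 sin(φ) dρ dφ dθ.

Inner (ρ): 224sin(φ)/3.
Middle (φ): 448/3.
Outer (θ): 896π/3.

Therefore the triple integral equals 896π/3.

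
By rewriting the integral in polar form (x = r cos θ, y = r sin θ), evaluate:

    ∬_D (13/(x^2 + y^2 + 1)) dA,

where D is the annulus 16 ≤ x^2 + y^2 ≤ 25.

The region D is 4 ≤ r ≤ 5, 0 ≤ θ ≤ 2π in polar coordinates, where x = r cos(θ), y = r sin(θ), and dA = r dr dθ.

Under the substitution, the integrand becomes 13/(r^2 + 1), so

    ∬_D (13/(x^2 + y^2 + 1)) dA = ∫_{0}^{2π} ∫_{4}^{5} (13/(r^2 + 1)) · r dr dθ.

Inner integral (in r): ∫_{4}^{5} (13/(r^2 + 1)) · r dr = log(308915776sqrt(442)/410338673).

Outer integral (in θ): ∫_{0}^{2π} (log(308915776sqrt(442)/410338673)) dθ = log((308915776sqrt(442)/410338673)^(2π)).

Therefore ∬_D (13/(x^2 + y^2 + 1)) dA = log((308915776sqrt(442)/410338673)^(2π)).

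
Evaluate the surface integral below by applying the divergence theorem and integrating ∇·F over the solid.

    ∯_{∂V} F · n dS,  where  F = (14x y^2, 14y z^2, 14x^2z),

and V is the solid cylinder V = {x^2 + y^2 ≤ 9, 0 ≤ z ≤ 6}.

By the divergence theorem,

    ∯_{∂V} F · n dS = ∭_V (∇ · F) dV.

Compute the divergence:
    ∇ · F = ∂F_x/∂x + ∂F_y/∂y + ∂F_z/∂z = 14y^2 + 14z^2 + 14x^2 = 14x^2 + 14y^2 + 14z^2.

In cylindrical coordinates, x = r cos(θ), y = r sin(θ), z = z, dV = r dr dθ dz, with 0 ≤ r ≤ 3, 0 ≤ θ ≤ 2π, 0 ≤ z ≤ 6.

The integrand, after substitution and multiplying by the volume element, becomes (14r^2 + 14z^2) · r, so

    ∭_V (∇·F) dV = ∫_0^{2π} ∫_0^{3} ∫_0^{6} (14r^2 + 14z^2) · r dz dr dθ.

Inner (z from 0 to 6): 84r (r^2 + 12).
Middle (r from 0 to 3): 6237.
Outer (θ from 0 to 2π): 12474π.

Therefore ∯_{∂V} F · n dS = 12474π.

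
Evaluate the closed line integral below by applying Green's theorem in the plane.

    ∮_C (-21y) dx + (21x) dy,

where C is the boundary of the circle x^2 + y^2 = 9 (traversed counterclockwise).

Green's theorem converts the closed line integral into a double integral over the enclosed region D:

    ∮_C P dx + Q dy = ∬_D (∂Q/∂x - ∂P/∂y) dA.

Here P = -21y, Q = 21x, so

    ∂Q/∂x = 21,    ∂P/∂y = -21,
    ∂Q/∂x - ∂P/∂y = 42.

D is the region x^2 + y^2 ≤ 9. Evaluating the double integral:

In polar coordinates (x = r cos θ, y = r sin θ, dA = r dr dθ) the integrand becomes 42, so

    ∬_D (42) dA = ∫_0^{2π} ∫_0^{3} (42) · r dr dθ.

Inner (r from 0 to 3): 189.
Outer (θ from 0 to 2π): 378π.

Therefore ∮_C P dx + Q dy = 378π.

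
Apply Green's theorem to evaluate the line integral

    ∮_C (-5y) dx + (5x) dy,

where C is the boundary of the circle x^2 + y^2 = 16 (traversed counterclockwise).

Green's theorem converts the closed line integral into a double integral over the enclosed region D:

    ∮_C P dx + Q dy = ∬_D (∂Q/∂x - ∂P/∂y) dA.

Here P = -5y, Q = 5x, so

    ∂Q/∂x = 5,    ∂P/∂y = -5,
    ∂Q/∂x - ∂P/∂y = 10.

D is the region x^2 + y^2 ≤ 16. Evaluating the double integral:

In polar coordinates (x = r cos θ, y = r sin θ, dA = r dr dθ) the integrand becomes 10, so

    ∬_D (10) dA = ∫_0^{2π} ∫_0^{4} (10) · r dr dθ.

Inner (r from 0 to 4): 80.
Outer (θ from 0 to 2π): 160π.

Therefore ∮_C P dx + Q dy = 160π.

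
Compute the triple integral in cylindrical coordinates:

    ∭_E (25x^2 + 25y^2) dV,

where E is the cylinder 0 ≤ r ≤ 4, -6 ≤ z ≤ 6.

In cylindrical coordinates, x = r cos(θ), y = r sin(θ), z = z, and dV = r dr dθ dz.

The integrand becomes 25r^2, so

    ∭_E (25x^2 + 25y^2) dV = ∫_{0}^{2π} ∫_{0}^{4} ∫_{-6}^{6} (25r^2) · r dz dr dθ.

Inner (z): 300r^3.
Middle (r from 0 to 4): 19200.
Outer (θ): 38400π.

Therefore the triple integral equals 38400π.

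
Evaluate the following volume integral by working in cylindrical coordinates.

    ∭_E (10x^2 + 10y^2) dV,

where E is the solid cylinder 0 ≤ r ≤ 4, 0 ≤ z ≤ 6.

In cylindrical coordinates, x = r cos(θ), y = r sin(θ), z = z, and dV = r dr dθ dz.

The integrand becomes 10r^2, so

    ∭_E (10x^2 + 10y^2) dV = ∫_{0}^{2π} ∫_{0}^{4} ∫_{0}^{6} (10r^2) · r dz dr dθ.

Inner (z): 60r^3.
Middle (r from 0 to 4): 3840.
Outer (θ): 7680π.

Therefore the triple integral equals 7680π.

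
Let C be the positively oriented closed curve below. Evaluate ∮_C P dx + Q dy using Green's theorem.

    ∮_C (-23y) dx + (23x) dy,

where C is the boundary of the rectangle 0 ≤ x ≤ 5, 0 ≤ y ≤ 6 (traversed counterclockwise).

Green's theorem converts the closed line integral into a double integral over the enclosed region D:

    ∮_C P dx + Q dy = ∬_D (∂Q/∂x - ∂P/∂y) dA.

Here P = -23y, Q = 23x, so

    ∂Q/∂x = 23,    ∂P/∂y = -23,
    ∂Q/∂x - ∂P/∂y = 46.

D is the region 0 ≤ x ≤ 5, 0 ≤ y ≤ 6. Evaluating the double integral:

    ∬_D (46) dA = ∫_0^{5} ∫_0^{6} (46) dy dx.

Inner (y from 0 to 6): 276.
Outer (x from 0 to 5): 1380.

Therefore ∮_C P dx + Q dy = 1380.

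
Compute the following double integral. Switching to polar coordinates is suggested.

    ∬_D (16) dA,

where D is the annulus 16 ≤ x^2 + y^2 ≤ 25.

The region D is 4 ≤ r ≤ 5, 0 ≤ θ ≤ 2π in polar coordinates, where x = r cos(θ), y = r sin(θ), and dA = r dr dθ.

Under the substitution, the integrand becomes 16, so

    ∬_D (16) dA = ∫_{0}^{2π} ∫_{4}^{5} (16) · r dr dθ.

Inner integral (in r): ∫_{4}^{5} (16) · r dr = 72.

Outer integral (in θ): ∫_{0}^{2π} (72) dθ = 144π.

Therefore ∬_D (16) dA = 144π.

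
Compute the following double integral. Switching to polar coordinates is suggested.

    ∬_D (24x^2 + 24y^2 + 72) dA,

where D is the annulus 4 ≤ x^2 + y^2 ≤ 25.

The region D is 2 ≤ r ≤ 5, 0 ≤ θ ≤ 2π in polar coordinates, where x = r cos(θ), y = r sin(θ), and dA = r dr dθ.

Under the substitution, the integrand becomes 24r^2 + 72, so

    ∬_D (24x^2 + 24y^2 + 72) dA = ∫_{0}^{2π} ∫_{2}^{5} (24r^2 + 72) · r dr dθ.

Inner integral (in r): ∫_{2}^{5} (24r^2 + 72) · r dr = 4410.

Outer integral (in θ): ∫_{0}^{2π} (4410) dθ = 8820π.

Therefore ∬_D (24x^2 + 24y^2 + 72) dA = 8820π.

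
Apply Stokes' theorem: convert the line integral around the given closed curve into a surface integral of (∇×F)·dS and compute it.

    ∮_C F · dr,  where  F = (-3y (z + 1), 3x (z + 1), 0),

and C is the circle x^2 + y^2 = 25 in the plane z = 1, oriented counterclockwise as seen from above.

Let S be the flat disk x^2 + y^2 ≤ 25 in the plane z = 1, with upward unit normal n̂ = ẑ. By Stokes' theorem,

    ∮_C F · dr = ∬_S (∇ × F) · n̂ dS = ∬_D (curl F)_z dA,

where D is the disk x^2 + y^2 ≤ 25.

Compute the curl of F = (-3y (z + 1), 3x (z + 1), 0):
    (∇ × F)_x = ∂F_z/∂y - ∂F_y/∂z = -3x,
    (∇ × F)_y = ∂F_x/∂z - ∂F_z/∂x = -3y,
    (∇ × F)_z = ∂F_y/∂x - ∂F_x/∂y = 6z + 6.

On z = 1, (curl F)_z = 12.

Convert to polar (x = r cos θ, y = r sin θ, dA = r dr dθ); the integrand becomes 12, so

    ∬_D (curl F)_z dA = ∫_0^{2π} ∫_0^{5} (12) · r dr dθ.

Inner (r from 0 to 5): 150.
Outer (θ from 0 to 2π): 300π.

Therefore ∮_C F · dr = 300π.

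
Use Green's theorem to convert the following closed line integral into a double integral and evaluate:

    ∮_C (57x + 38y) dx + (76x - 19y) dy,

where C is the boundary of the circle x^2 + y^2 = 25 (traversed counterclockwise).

Green's theorem converts the closed line integral into a double integral over the enclosed region D:

    ∮_C P dx + Q dy = ∬_D (∂Q/∂x - ∂P/∂y) dA.

Here P = 57x + 38y, Q = 76x - 19y, so

    ∂Q/∂x = 76,    ∂P/∂y = 38,
    ∂Q/∂x - ∂P/∂y = 38.

D is the region x^2 + y^2 ≤ 25. Evaluating the double integral:

In polar coordinates (x = r cos θ, y = r sin θ, dA = r dr dθ) the integrand becomes 38, so

    ∬_D (38) dA = ∫_0^{2π} ∫_0^{5} (38) · r dr dθ.

Inner (r from 0 to 5): 475.
Outer (θ from 0 to 2π): 950π.

Therefore ∮_C P dx + Q dy = 950π.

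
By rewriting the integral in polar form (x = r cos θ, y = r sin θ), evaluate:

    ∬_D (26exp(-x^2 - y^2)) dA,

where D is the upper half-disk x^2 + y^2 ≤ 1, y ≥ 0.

The region D is 0 ≤ r ≤ 1, 0 ≤ θ ≤ π in polar coordinates, where x = r cos(θ), y = r sin(θ), and dA = r dr dθ.

Under the substitution, the integrand becomes 26exp(-r^2), so

    ∬_D (26exp(-x^2 - y^2)) dA = ∫_{0}^{π} ∫_{0}^{1} (26exp(-r^2)) · r dr dθ.

Inner integral (in r): ∫_{0}^{1} (26exp(-r^2)) · r dr = 13 - 13exp(-1).

Outer integral (in θ): ∫_{0}^{π} (13 - 13exp(-1)) dθ = -13π exp(-1) + 13π.

Therefore ∬_D (26exp(-x^2 - y^2)) dA = -13π exp(-1) + 13π.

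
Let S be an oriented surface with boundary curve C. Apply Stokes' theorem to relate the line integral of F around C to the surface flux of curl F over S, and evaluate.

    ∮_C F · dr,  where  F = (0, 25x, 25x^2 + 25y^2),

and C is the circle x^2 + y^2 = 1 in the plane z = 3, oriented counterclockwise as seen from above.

Let S be the flat disk x^2 + y^2 ≤ 1 in the plane z = 3, with upward unit normal n̂ = ẑ. By Stokes' theorem,

    ∮_C F · dr = ∬_S (∇ × F) · n̂ dS = ∬_D (curl F)_z dA,

where D is the disk x^2 + y^2 ≤ 1.

Compute the curl of F = (0, 25x, 25x^2 + 25y^2):
    (∇ × F)_x = ∂F_z/∂y - ∂F_y/∂z = 50y,
    (∇ × F)_y = ∂F_x/∂z - ∂F_z/∂x = -50x,
    (∇ × F)_z = ∂F_y/∂x - ∂F_x/∂y = 25.

On z = 3, (curl F)_z = 25.

Convert to polar (x = r cos θ, y = r sin θ, dA = r dr dθ); the integrand becomes 25, so

    ∬_D (curl F)_z dA = ∫_0^{2π} ∫_0^{1} (25) · r dr dθ.

Inner (r from 0 to 1): 25/2.
Outer (θ from 0 to 2π): 25π.

Therefore ∮_C F · dr = 25π.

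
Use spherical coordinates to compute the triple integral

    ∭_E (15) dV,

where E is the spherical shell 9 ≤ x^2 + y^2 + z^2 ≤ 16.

In spherical coordinates, x = ρ sin(φ) cos(θ), y = ρ sin(φ) sin(θ), z = ρ cos(φ), and dV = ρ^2 sin(φ) dρ dφ dθ.

The integrand becomes 15, so

    ∭_E (15) dV = ∫_{0}^{2π} ∫_{0}^{π} ∫_{3}^{4} (15) · ρ^2 sin(φ) dρ dφ dθ.

Inner (ρ): 185sin(φ).
Middle (φ): 370.
Outer (θ): 740π.

Therefore the triple integral equals 740π.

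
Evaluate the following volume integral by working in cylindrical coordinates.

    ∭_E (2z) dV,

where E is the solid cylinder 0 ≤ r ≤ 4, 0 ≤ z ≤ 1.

In cylindrical coordinates, x = r cos(θ), y = r sin(θ), z = z, and dV = r dr dθ dz.

The integrand becomes 2z, so

    ∭_E (2z) dV = ∫_{0}^{2π} ∫_{0}^{4} ∫_{0}^{1} (2z) · r dz dr dθ.

Inner (z): r.
Middle (r from 0 to 4): 8.
Outer (θ): 16π.

Therefore the triple integral equals 16π.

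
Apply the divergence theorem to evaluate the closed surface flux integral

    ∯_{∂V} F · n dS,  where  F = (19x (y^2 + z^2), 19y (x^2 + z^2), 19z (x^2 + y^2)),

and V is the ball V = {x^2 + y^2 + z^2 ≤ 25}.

By the divergence theorem,

    ∯_{∂V} F · n dS = ∭_V (∇ · F) dV.

Compute the divergence:
    ∇ · F = ∂F_x/∂x + ∂F_y/∂y + ∂F_z/∂z = 19y^2 + 19z^2 + 19x^2 + 19z^2 + 19x^2 + 19y^2 = 38x^2 + 38y^2 + 38z^2.

In spherical coordinates, x = ρ sin(φ) cos(θ), y = ρ sin(φ) sin(θ), z = ρ cos(φ), dV = ρ^2 sin(φ) dρ dφ dθ, with 0 ≤ ρ ≤ 5, 0 ≤ φ ≤ π, 0 ≤ θ ≤ 2π.

The integrand, after substitution and multiplying by the volume element, becomes (38ρ^2) · ρ^2 sin(φ), so

    ∭_V (∇·F) dV = ∫_0^{2π} ∫_0^{π} ∫_0^{5} (38ρ^2) · ρ^2 sin(φ) dρ dφ dθ.

Inner (ρ from 0 to 5): 23750sin(φ).
Middle (φ from 0 to π): 47500.
Outer (θ from 0 to 2π): 95000π.

Therefore ∯_{∂V} F · n dS = 95000π.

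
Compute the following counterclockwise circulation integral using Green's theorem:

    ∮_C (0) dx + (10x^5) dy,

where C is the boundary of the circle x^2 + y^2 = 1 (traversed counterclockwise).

Green's theorem converts the closed line integral into a double integral over the enclosed region D:

    ∮_C P dx + Q dy = ∬_D (∂Q/∂x - ∂P/∂y) dA.

Here P = 0, Q = 10x^5, so

    ∂Q/∂x = 50x^4,    ∂P/∂y = 0,
    ∂Q/∂x - ∂P/∂y = 50x^4.

D is the region x^2 + y^2 ≤ 1. Evaluating the double integral:

In polar coordinates (x = r cos θ, y = r sin θ, dA = r dr dθ) the integrand becomes 50r^4cos(θ)^4, so

    ∬_D (50x^4) dA = ∫_0^{2π} ∫_0^{1} (50r^4cos(θ)^4) · r dr dθ.

Inner (r from 0 to 1): 25cos(θ)^4/3.
Outer (θ from 0 to 2π): 25π/4.

Therefore ∮_C P dx + Q dy = 25π/4.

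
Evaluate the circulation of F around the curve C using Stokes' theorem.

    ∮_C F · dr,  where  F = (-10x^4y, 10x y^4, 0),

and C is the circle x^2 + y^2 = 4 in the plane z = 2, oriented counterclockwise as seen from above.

Let S be the flat disk x^2 + y^2 ≤ 4 in the plane z = 2, with upward unit normal n̂ = ẑ. By Stokes' theorem,

    ∮_C F · dr = ∬_S (∇ × F) · n̂ dS = ∬_D (curl F)_z dA,

where D is the disk x^2 + y^2 ≤ 4.

Compute the curl of F = (-10x^4y, 10x y^4, 0):
    (∇ × F)_x = ∂F_z/∂y - ∂F_y/∂z = 0,
    (∇ × F)_y = ∂F_x/∂z - ∂F_z/∂x = 0,
    (∇ × F)_z = ∂F_y/∂x - ∂F_x/∂y = 10x^4 + 10y^4.

On z = 2, (curl F)_z = 10x^4 + 10y^4.

Convert to polar (x = r cos θ, y = r sin θ, dA = r dr dθ); the integrand becomes 10r^4(sin(θ)^4 + cos(θ)^4), so

    ∬_D (curl F)_z dA = ∫_0^{2π} ∫_0^{2} (10r^4(sin(θ)^4 + cos(θ)^4)) · r dr dθ.

Inner (r from 0 to 2): 320sin(θ)^4/3 + 320cos(θ)^4/3.
Outer (θ from 0 to 2π): 160π.

Therefore ∮_C F · dr = 160π.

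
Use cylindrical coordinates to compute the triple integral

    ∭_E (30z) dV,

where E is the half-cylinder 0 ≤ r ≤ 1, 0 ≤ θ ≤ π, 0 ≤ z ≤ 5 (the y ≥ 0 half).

In cylindrical coordinates, x = r cos(θ), y = r sin(θ), z = z, and dV = r dr dθ dz.

The integrand becomes 30z, so

    ∭_E (30z) dV = ∫_{0}^{π} ∫_{0}^{1} ∫_{0}^{5} (30z) · r dz dr dθ.

Inner (z): 375r.
Middle (r from 0 to 1): 375/2.
Outer (θ): 375π/2.

Therefore the triple integral equals 375π/2.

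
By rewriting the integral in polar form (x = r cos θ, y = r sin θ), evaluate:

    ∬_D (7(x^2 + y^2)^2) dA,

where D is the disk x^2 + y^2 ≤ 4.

The region D is 0 ≤ r ≤ 2, 0 ≤ θ ≤ 2π in polar coordinates, where x = r cos(θ), y = r sin(θ), and dA = r dr dθ.

Under the substitution, the integrand becomes 7r^4, so

    ∬_D (7(x^2 + y^2)^2) dA = ∫_{0}^{2π} ∫_{0}^{2} (7r^4) · r dr dθ.

Inner integral (in r): ∫_{0}^{2} (7r^4) · r dr = 224/3.

Outer integral (in θ): ∫_{0}^{2π} (224/3) dθ = 448π/3.

Therefore ∬_D (7(x^2 + y^2)^2) dA = 448π/3.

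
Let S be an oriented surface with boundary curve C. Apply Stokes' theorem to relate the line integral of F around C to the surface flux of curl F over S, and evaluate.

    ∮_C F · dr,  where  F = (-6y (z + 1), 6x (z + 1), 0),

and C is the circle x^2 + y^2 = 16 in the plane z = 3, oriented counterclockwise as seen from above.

Let S be the flat disk x^2 + y^2 ≤ 16 in the plane z = 3, with upward unit normal n̂ = ẑ. By Stokes' theorem,

    ∮_C F · dr = ∬_S (∇ × F) · n̂ dS = ∬_D (curl F)_z dA,

where D is the disk x^2 + y^2 ≤ 16.

Compute the curl of F = (-6y (z + 1), 6x (z + 1), 0):
    (∇ × F)_x = ∂F_z/∂y - ∂F_y/∂z = -6x,
    (∇ × F)_y = ∂F_x/∂z - ∂F_z/∂x = -6y,
    (∇ × F)_z = ∂F_y/∂x - ∂F_x/∂y = 12z + 12.

On z = 3, (curl F)_z = 48.

Convert to polar (x = r cos θ, y = r sin θ, dA = r dr dθ); the integrand becomes 48, so

    ∬_D (curl F)_z dA = ∫_0^{2π} ∫_0^{4} (48) · r dr dθ.

Inner (r from 0 to 4): 384.
Outer (θ from 0 to 2π): 768π.

Therefore ∮_C F · dr = 768π.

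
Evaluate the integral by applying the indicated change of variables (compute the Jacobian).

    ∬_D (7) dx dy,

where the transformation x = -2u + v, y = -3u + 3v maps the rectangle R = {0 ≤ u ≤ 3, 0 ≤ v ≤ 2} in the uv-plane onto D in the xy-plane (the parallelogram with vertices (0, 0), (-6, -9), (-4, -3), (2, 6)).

Compute the Jacobian determinant of (x, y) with respect to (u, v):

    ∂(x,y)/∂(u,v) = | -2  1 | = (-2)(3) - (1)(-3) = -3.
                   | -3  3 |

Its absolute value is |J| = 3 (the area scaling factor).

Substituting x = -2u + v, y = -3u + 3v into the integrand,

    7 → 7,

so the integral becomes

    ∬_R (7) · |J| du dv = ∫_0^3 ∫_0^2 (21) dv du.

Inner (v): 42.
Outer (u): 126.

Therefore ∬_D (7) dx dy = 126.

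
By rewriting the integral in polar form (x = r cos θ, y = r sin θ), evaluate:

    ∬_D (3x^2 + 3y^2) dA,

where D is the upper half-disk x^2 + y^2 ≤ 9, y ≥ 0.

The region D is 0 ≤ r ≤ 3, 0 ≤ θ ≤ π in polar coordinates, where x = r cos(θ), y = r sin(θ), and dA = r dr dθ.

Under the substitution, the integrand becomes 3r^2, so

    ∬_D (3x^2 + 3y^2) dA = ∫_{0}^{π} ∫_{0}^{3} (3r^2) · r dr dθ.

Inner integral (in r): ∫_{0}^{3} (3r^2) · r dr = 243/4.

Outer integral (in θ): ∫_{0}^{π} (243/4) dθ = 243π/4.

Therefore ∬_D (3x^2 + 3y^2) dA = 243π/4.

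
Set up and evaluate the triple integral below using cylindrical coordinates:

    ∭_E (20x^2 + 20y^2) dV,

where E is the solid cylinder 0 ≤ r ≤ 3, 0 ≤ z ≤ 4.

In cylindrical coordinates, x = r cos(θ), y = r sin(θ), z = z, and dV = r dr dθ dz.

The integrand becomes 20r^2, so

    ∭_E (20x^2 + 20y^2) dV = ∫_{0}^{2π} ∫_{0}^{3} ∫_{0}^{4} (20r^2) · r dz dr dθ.

Inner (z): 80r^3.
Middle (r from 0 to 3): 1620.
Outer (θ): 3240π.

Therefore the triple integral equals 3240π.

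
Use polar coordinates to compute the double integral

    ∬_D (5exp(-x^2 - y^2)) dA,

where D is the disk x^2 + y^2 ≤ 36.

The region D is 0 ≤ r ≤ 6, 0 ≤ θ ≤ 2π in polar coordinates, where x = r cos(θ), y = r sin(θ), and dA = r dr dθ.

Under the substitution, the integrand becomes 5exp(-r^2), so

    ∬_D (5exp(-x^2 - y^2)) dA = ∫_{0}^{2π} ∫_{0}^{6} (5exp(-r^2)) · r dr dθ.

Inner integral (in r): ∫_{0}^{6} (5exp(-r^2)) · r dr = 5/2 - 5exp(-36)/2.

Outer integral (in θ): ∫_{0}^{2π} (5/2 - 5exp(-36)/2) dθ = -5π exp(-36) + 5π.

Therefore ∬_D (5exp(-x^2 - y^2)) dA = -5π exp(-36) + 5π.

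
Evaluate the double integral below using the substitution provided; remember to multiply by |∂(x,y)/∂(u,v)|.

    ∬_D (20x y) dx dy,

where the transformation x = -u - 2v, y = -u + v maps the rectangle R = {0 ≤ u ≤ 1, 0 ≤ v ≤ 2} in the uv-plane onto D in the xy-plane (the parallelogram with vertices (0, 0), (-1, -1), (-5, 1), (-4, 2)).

Compute the Jacobian determinant of (x, y) with respect to (u, v):

    ∂(x,y)/∂(u,v) = | -1  -2 | = (-1)(1) - (-2)(-1) = -3.
                   | -1  1 |

Its absolute value is |J| = 3 (the area scaling factor).

Substituting x = -u - 2v, y = -u + v into the integrand,

    20x y → 20u^2 + 20u v - 40v^2,

so the integral becomes

    ∬_R (20u^2 + 20u v - 40v^2) · |J| du dv = ∫_0^1 ∫_0^2 (60u^2 + 60u v - 120v^2) dv du.

Inner (v): 120u^2 + 120u - 320.
Outer (u): -220.

Therefore ∬_D (20x y) dx dy = -220.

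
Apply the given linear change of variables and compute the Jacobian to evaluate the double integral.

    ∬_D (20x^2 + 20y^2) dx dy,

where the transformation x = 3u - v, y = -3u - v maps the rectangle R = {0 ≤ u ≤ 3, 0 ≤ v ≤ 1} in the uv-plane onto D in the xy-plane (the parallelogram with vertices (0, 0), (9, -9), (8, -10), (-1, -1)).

Compute the Jacobian determinant of (x, y) with respect to (u, v):

    ∂(x,y)/∂(u,v) = | 3  -1 | = (3)(-1) - (-1)(-3) = -6.
                   | -3  -1 |

Its absolute value is |J| = 6 (the area scaling factor).

Substituting x = 3u - v, y = -3u - v into the integrand,

    20x^2 + 20y^2 → 360u^2 + 40v^2,

so the integral becomes

    ∬_R (360u^2 + 40v^2) · |J| du dv = ∫_0^3 ∫_0^1 (2160u^2 + 240v^2) dv du.

Inner (v): 2160u^2 + 80.
Outer (u): 19680.

Therefore ∬_D (20x^2 + 20y^2) dx dy = 19680.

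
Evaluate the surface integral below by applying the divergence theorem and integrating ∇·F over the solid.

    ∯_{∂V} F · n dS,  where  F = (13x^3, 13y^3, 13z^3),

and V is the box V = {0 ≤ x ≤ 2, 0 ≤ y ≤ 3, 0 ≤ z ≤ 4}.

By the divergence theorem,

    ∯_{∂V} F · n dS = ∭_V (∇ · F) dV.

Compute the divergence:
    ∇ · F = ∂F_x/∂x + ∂F_y/∂y + ∂F_z/∂z = 39x^2 + 39y^2 + 39z^2.

V is a rectangular box, so dV = dx dy dz with 0 ≤ x ≤ 2, 0 ≤ y ≤ 3, 0 ≤ z ≤ 4.

Integrate (39x^2 + 39y^2 + 39z^2) over V as an iterated integral:

    ∭_V (∇·F) dV = ∫_0^{2} ∫_0^{3} ∫_0^{4} (39x^2 + 39y^2 + 39z^2) dz dy dx.

Inner (z from 0 to 4): 156x^2 + 156y^2 + 832.
Middle (y from 0 to 3): 468x^2 + 3900.
Outer (x from 0 to 2): 9048.

Therefore ∯_{∂V} F · n dS = 9048.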